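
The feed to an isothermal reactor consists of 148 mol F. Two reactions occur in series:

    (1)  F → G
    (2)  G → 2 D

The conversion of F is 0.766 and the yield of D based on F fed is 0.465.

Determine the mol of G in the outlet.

Conversion of F: F consumed = 1ξ₁ = 0.766 × 148 → ξ₁ = 113.4 mol.
Yield of D: 2ξ₂ / 148 = 0.465 → ξ₂ = 34.41 mol.
Outlet amounts (n = n₀ + Σ ν·ξ):
  F: 148 − 1(113.4) = 34.63
  G: 0 + 1(113.4) − 1(34.41) = 78.96
  D: 0 + 2(34.41) = 68.82

79 mol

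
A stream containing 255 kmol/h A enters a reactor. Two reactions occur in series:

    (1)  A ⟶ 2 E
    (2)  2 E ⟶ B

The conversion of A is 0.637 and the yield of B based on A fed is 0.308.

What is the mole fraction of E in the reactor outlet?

0.495

Conversion of A: A consumed = 1ξ₁ = 0.637 × 255 → ξ₁ = 162.4 kmol/h.
Yield of B: 1ξ₂ / 255 = 0.308 → ξ₂ = 78.54 kmol/h.
Outlet amounts (n = n₀ + Σ ν·ξ):
  A: 255 − 1(162.4) = 92.56
  E: 0 + 2(162.4) − 2(78.54) = 167.8
  B: 0 + 1(78.54) = 78.54
Total out = 338.9 kmol/h; y_E = 167.8 / 338.9 = 0.4951.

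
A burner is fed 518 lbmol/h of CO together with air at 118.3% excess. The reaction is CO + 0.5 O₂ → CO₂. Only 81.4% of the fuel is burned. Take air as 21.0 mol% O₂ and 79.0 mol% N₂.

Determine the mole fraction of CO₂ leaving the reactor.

Stoichiometric O₂ = 0.5 × 518 = 259 lbmol/h; O₂ fed = 259 × 2.183 = 565.4 lbmol/h.
N₂ fed = 565.4 × 79/21 = 2127 lbmol/h.
Fuel reacted = 0.814 × 518 → ξ = 421.7 lbmol/h.
Outlet (n = n₀ + ν ξ):
  CO: 518 − 1(421.7) = 96.35
  O₂: 565.4 − 0.5(421.7) = 354.6
  N₂: 2127 (inert)
  CO₂: 0 + 1(421.7) = 421.7
Total out = 3000 lbmol/h; y_CO₂ = 421.7 / 3000 = 0.1406.

0.141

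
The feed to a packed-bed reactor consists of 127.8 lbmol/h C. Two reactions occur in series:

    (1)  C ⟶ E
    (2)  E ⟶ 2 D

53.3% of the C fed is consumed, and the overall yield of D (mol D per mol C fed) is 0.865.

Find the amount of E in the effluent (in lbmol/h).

Conversion of C: C consumed = 1ξ₁ = 0.533 × 127.8 → ξ₁ = 68.12 lbmol/h.
Yield of D: 2ξ₂ / 127.8 = 0.865 → ξ₂ = 55.27 lbmol/h.
Outlet amounts (n = n₀ + Σ ν·ξ):
  C: 127.8 − 1(68.12) = 59.68
  E: 0 + 1(68.12) − 1(55.27) = 12.84
  D: 0 + 2(55.27) = 110.5

12.8 lbmol/h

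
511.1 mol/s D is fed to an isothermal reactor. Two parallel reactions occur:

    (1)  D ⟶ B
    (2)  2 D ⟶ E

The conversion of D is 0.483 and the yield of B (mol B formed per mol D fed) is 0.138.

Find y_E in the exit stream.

Yield of B: 1ξ₁ / 511.1 = 0.138 → ξ₁ = 70.53 mol/s.
Conversion of D: 1ξ₁ + 2ξ₂ = 0.483 × 511.1 = 246.9 → ξ₂ = 88.16 mol/s.
Outlet amounts (n = n₀ + Σ ν·ξ):
  D: 511.1 − 1(70.53) − 2(88.16) = 264.2
  B: 0 + 1(70.53) = 70.53
  E: 0 + 1(88.16) = 88.16
Total out = 422.9 mol/s; y_E = 88.16 / 422.9 = 0.2085.

0.208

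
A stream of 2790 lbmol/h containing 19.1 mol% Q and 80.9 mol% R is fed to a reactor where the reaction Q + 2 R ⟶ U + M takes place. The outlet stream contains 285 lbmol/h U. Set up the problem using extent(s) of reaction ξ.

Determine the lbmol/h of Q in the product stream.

For U: n = n₀ + 1ξ → 285 = 0 + 1ξ, giving ξ = 285 lbmol/h.
Outlet amounts (n = n₀ + ν ξ):
  Q: 532.9 − 1(285) = 247.9
  R: 2257 − 2(285) = 1687
  U: 0 + 1(285) = 285
  M: 0 + 1(285) = 285

248 lbmol/h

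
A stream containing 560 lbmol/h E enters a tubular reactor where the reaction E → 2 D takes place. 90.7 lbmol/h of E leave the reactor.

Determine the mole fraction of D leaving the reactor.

For E: n = n₀ − 1ξ → 90.7 = 560 − 1ξ, giving ξ = 469.3 lbmol/h.
Outlet amounts (n = n₀ + ν ξ):
  E: 560 − 1(469.3) = 90.7
  D: 0 + 2(469.3) = 938.6
Total out = 1029 lbmol/h; y_D = 938.6 / 1029 = 0.9119.

0.912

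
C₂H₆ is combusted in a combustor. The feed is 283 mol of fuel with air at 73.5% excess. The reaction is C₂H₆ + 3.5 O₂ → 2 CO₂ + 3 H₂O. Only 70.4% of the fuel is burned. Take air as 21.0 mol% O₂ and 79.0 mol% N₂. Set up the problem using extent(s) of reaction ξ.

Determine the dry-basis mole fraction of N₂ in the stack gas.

Stoichiometric O₂ = 3.5 × 283 = 990.5 mol; O₂ fed = 990.5 × 1.735 = 1719 mol.
N₂ fed = 1719 × 79/21 = 6465 mol.
Fuel reacted = 0.704 × 283 → ξ = 199.2 mol.
Outlet (n = n₀ + ν ξ):
  C₂H₆: 283 − 1(199.2) = 83.77
  O₂: 1719 − 3.5(199.2) = 1021
  N₂: 6465 (inert)
  CO₂: 0 + 2(199.2) = 398.5
  H₂O: 0 + 3(199.2) = 597.7
Dry total = 7968 mol; y_N₂ (dry) = 6465 / 7968 = 0.8113.

0.811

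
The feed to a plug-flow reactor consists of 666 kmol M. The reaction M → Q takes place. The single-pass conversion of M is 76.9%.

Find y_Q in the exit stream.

0.769

M reacted = 0.769 × 666 = 512.2 kmol; ν_M = −1, so ξ = 512.2/1 = 512.2 kmol.
Outlet amounts (n = n₀ + ν ξ):
  M: 666 − 1(512.2) = 153.8
  Q: 0 + 1(512.2) = 512.2
Total out = 666 kmol; y_Q = 512.2 / 666 = 0.769.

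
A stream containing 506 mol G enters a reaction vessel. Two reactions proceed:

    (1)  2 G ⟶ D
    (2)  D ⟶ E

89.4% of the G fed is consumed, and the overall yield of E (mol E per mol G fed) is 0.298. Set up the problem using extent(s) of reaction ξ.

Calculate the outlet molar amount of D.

Conversion of G: G consumed = 2ξ₁ = 0.894 × 506 → ξ₁ = 226.2 mol.
Yield of E: 1ξ₂ / 506 = 0.298 → ξ₂ = 150.8 mol.
Outlet amounts (n = n₀ + Σ ν·ξ):
  G: 506 − 2(226.2) = 53.64
  D: 0 + 1(226.2) − 1(150.8) = 75.39
  E: 0 + 1(150.8) = 150.8

75.4 mol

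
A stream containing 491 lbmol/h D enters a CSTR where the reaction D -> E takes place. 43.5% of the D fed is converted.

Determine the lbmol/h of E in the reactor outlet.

214 lbmol/h

D reacted = 0.435 × 491 = 213.6 lbmol/h; ν_D = −1, so ξ = 213.6/1 = 213.6 lbmol/h.
Outlet amounts (n = n₀ + ν ξ):
  D: 491 − 1(213.6) = 277.4
  E: 0 + 1(213.6) = 213.6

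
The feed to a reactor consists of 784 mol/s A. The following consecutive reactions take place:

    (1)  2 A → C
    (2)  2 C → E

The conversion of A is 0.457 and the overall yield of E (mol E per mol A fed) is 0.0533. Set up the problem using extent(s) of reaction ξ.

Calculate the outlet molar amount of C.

Conversion of A: A consumed = 2ξ₁ = 0.457 × 784 → ξ₁ = 179.1 mol/s.
Yield of E: 1ξ₂ / 784 = 0.0533 → ξ₂ = 41.79 mol/s.
Outlet amounts (n = n₀ + Σ ν·ξ):
  A: 784 − 2(179.1) = 425.7
  C: 0 + 1(179.1) − 2(41.79) = 95.57
  E: 0 + 1(41.79) = 41.79

95.6 mol/s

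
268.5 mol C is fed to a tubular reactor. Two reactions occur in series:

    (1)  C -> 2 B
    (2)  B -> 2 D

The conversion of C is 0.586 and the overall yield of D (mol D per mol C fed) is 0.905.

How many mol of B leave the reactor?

Conversion of C: C consumed = 1ξ₁ = 0.586 × 268.5 → ξ₁ = 157.3 mol.
Yield of D: 2ξ₂ / 268.5 = 0.905 → ξ₂ = 121.5 mol.
Outlet amounts (n = n₀ + Σ ν·ξ):
  C: 268.5 − 1(157.3) = 111.2
  B: 0 + 2(157.3) − 1(121.5) = 193.2
  D: 0 + 2(121.5) = 243

193 mol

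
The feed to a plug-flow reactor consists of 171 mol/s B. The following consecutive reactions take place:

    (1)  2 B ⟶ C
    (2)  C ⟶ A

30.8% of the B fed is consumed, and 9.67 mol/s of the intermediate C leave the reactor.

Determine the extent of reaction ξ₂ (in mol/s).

ξ₂ = 16.7 mol/s

Conversion of B: B consumed = 2ξ₁ = 0.308 × 171 → ξ₁ = 26.33 mol/s.
C balance: n_C = 0 + 1ξ₁ − 1ξ₂ = 9.67 → ξ₂ = (1·26.33 − 9.67)/1 = 16.66 mol/s.
Outlet amounts (n = n₀ + Σ ν·ξ):
  B: 171 − 2(26.33) = 118.3
  C: 0 + 1(26.33) − 1(16.66) = 9.67
  A: 0 + 1(16.66) = 16.66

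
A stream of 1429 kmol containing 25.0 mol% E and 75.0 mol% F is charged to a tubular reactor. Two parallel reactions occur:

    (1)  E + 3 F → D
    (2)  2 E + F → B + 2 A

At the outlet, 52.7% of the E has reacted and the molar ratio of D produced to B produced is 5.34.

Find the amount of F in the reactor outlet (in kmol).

635 kmol

Conversion of E: E consumed = 0.527 × 357.2 = 188.3 kmol = 1ξ₁ + 2ξ₂.
Selectivity: 1ξ₁ / (1ξ₂) = 5.34 → ξ₁ = 5.34 ξ₂.
Substitute: (1·5.34 + 2) ξ₂ = 188.3 → ξ₂ = 25.65 kmol, ξ₁ = 137 kmol.
Outlet amounts (n = n₀ + Σ ν·ξ):
  E: 357.2 − 1(137) − 2(25.65) = 169
  F: 1072 − 3(137) − 1(25.65) = 635.2
  D: 0 + 1(137) = 137
  B: 0 + 1(25.65) = 25.65
  A: 0 + 2(25.65) = 51.3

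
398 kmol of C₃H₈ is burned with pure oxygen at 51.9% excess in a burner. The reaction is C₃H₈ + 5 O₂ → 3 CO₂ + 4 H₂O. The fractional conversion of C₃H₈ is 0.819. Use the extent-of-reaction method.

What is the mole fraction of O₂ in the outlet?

Stoichiometric O₂ = 5 × 398 = 1990 kmol; O₂ fed = 1990 × 1.519 = 3023 kmol.
Fuel reacted = 0.819 × 398 → ξ = 326 kmol.
Outlet (n = n₀ + ν ξ):
  C₃H₈: 398 − 1(326) = 72.04
  O₂: 3023 − 5(326) = 1393
  CO₂: 0 + 3(326) = 977.9
  H₂O: 0 + 4(326) = 1304
Total out = 3747 kmol; y_O₂ = 1393 / 3747 = 0.3718.

0.372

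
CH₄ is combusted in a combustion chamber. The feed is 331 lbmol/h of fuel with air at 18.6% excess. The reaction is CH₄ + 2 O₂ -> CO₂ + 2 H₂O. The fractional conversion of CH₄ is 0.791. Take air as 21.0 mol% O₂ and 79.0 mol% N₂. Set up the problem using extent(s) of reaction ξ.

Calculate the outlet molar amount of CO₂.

262 lbmol/h

Stoichiometric O₂ = 2 × 331 = 662 lbmol/h; O₂ fed = 662 × 1.186 = 785.1 lbmol/h.
N₂ fed = 785.1 × 79/21 = 2954 lbmol/h.
Fuel reacted = 0.791 × 331 → ξ = 261.8 lbmol/h.
Outlet (n = n₀ + ν ξ):
  CH₄: 331 − 1(261.8) = 69.18
  O₂: 785.1 − 2(261.8) = 261.5
  N₂: 2954 (inert)
  CO₂: 0 + 1(261.8) = 261.8
  H₂O: 0 + 2(261.8) = 523.6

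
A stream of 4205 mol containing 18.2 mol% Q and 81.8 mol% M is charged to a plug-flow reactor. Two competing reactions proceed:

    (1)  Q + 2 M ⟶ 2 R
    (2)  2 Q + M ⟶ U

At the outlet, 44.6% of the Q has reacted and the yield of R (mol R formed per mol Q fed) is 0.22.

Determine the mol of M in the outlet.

Yield of R: 2ξ₁ / 765.3 = 0.22 → ξ₁ = 84.18 mol.
Conversion of Q: 1ξ₁ + 2ξ₂ = 0.446 × 765.3 = 341.3 → ξ₂ = 128.6 mol.
Outlet amounts (n = n₀ + Σ ν·ξ):
  Q: 765.3 − 1(84.18) − 2(128.6) = 424
  M: 3440 − 2(84.18) − 1(128.6) = 3143
  R: 0 + 2(84.18) = 168.4
  U: 0 + 1(128.6) = 128.6

3140 mol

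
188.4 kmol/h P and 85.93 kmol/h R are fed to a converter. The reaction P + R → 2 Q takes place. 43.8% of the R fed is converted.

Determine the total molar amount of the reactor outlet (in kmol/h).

R reacted = 0.438 × 85.93 = 37.64 kmol/h; ν_R = −1, so ξ = 37.64/1 = 37.64 kmol/h.
Outlet amounts (n = n₀ + ν ξ):
  P: 188.4 − 1(37.64) = 150.8
  R: 85.93 − 1(37.64) = 48.29
  Q: 0 + 2(37.64) = 75.27
Total out = 150.8 + 48.29 + 75.27 = 274.3 kmol/h.

274 kmol/h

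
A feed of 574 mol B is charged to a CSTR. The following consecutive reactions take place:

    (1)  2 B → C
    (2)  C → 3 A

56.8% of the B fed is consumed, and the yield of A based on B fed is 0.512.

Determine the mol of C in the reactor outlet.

Conversion of B: B consumed = 2ξ₁ = 0.568 × 574 → ξ₁ = 163 mol.
Yield of A: 3ξ₂ / 574 = 0.512 → ξ₂ = 97.96 mol.
Outlet amounts (n = n₀ + Σ ν·ξ):
  B: 574 − 2(163) = 248
  C: 0 + 1(163) − 1(97.96) = 65.05
  A: 0 + 3(97.96) = 293.9

65.1 mol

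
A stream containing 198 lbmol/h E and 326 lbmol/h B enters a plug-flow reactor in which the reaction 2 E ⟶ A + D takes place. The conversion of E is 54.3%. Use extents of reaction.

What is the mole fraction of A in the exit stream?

E reacted = 0.543 × 198 = 107.5 lbmol/h; ν_E = −2, so ξ = 107.5/2 = 53.76 lbmol/h.
Outlet amounts (n = n₀ + ν ξ):
  E: 198 − 2(53.76) = 90.49
  A: 0 + 1(53.76) = 53.76
  D: 0 + 1(53.76) = 53.76
  B: 326 (inert)
Total out = 524 lbmol/h; y_A = 53.76 / 524 = 0.1026.

0.103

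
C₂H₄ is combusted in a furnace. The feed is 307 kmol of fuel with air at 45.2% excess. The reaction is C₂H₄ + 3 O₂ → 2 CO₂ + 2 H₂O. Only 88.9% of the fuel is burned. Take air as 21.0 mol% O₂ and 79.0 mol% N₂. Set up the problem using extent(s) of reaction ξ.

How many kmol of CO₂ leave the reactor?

Stoichiometric O₂ = 3 × 307 = 921 kmol; O₂ fed = 921 × 1.452 = 1337 kmol.
N₂ fed = 1337 × 79/21 = 5031 kmol.
Fuel reacted = 0.889 × 307 → ξ = 272.9 kmol.
Outlet (n = n₀ + ν ξ):
  C₂H₄: 307 − 1(272.9) = 34.08
  O₂: 1337 − 3(272.9) = 518.5
  N₂: 5031 (inert)
  CO₂: 0 + 2(272.9) = 545.8
  H₂O: 0 + 2(272.9) = 545.8

546 kmol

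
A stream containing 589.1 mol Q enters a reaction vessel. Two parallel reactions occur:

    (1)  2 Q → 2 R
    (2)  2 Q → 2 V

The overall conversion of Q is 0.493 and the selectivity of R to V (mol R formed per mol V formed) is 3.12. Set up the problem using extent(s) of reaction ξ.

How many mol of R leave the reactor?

Conversion of Q: Q consumed = 0.493 × 589.1 = 290.4 mol = 2ξ₁ + 2ξ₂.
Selectivity: 2ξ₁ / (2ξ₂) = 3.12 → ξ₁ = 3.12 ξ₂.
Substitute: (2·3.12 + 2) ξ₂ = 290.4 → ξ₂ = 35.25 mol, ξ₁ = 110 mol.
Outlet amounts (n = n₀ + Σ ν·ξ):
  Q: 589.1 − 2(110) − 2(35.25) = 298.7
  R: 0 + 2(110) = 219.9
  V: 0 + 2(35.25) = 70.49

220 mol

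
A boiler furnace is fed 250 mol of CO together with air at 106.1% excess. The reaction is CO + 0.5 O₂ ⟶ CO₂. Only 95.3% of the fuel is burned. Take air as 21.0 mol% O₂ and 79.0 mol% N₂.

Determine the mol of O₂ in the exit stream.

Stoichiometric O₂ = 0.5 × 250 = 125 mol; O₂ fed = 125 × 2.061 = 257.6 mol.
N₂ fed = 257.6 × 79/21 = 969.2 mol.
Fuel reacted = 0.953 × 250 → ξ = 238.2 mol.
Outlet (n = n₀ + ν ξ):
  CO: 250 − 1(238.2) = 11.75
  O₂: 257.6 − 0.5(238.2) = 138.5
  N₂: 969.2 (inert)
  CO₂: 0 + 1(238.2) = 238.2

138 mol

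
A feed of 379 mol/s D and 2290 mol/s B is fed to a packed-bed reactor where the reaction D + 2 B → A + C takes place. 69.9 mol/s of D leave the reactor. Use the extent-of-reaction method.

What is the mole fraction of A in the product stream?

For D: n = n₀ − 1ξ → 69.9 = 379 − 1ξ, giving ξ = 309.1 mol/s.
Outlet amounts (n = n₀ + ν ξ):
  D: 379 − 1(309.1) = 69.9
  B: 2290 − 2(309.1) = 1672
  A: 0 + 1(309.1) = 309.1
  C: 0 + 1(309.1) = 309.1
Total out = 2360 mol/s; y_A = 309.1 / 2360 = 0.131.

0.131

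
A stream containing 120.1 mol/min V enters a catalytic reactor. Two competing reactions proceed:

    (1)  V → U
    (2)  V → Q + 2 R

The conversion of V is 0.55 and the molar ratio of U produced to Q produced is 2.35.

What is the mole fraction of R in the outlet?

Conversion of V: V consumed = 0.55 × 120.1 = 66.06 mol/min = 1ξ₁ + 1ξ₂.
Selectivity: 1ξ₁ / (1ξ₂) = 2.35 → ξ₁ = 2.35 ξ₂.
Substitute: (1·2.35 + 1) ξ₂ = 66.06 → ξ₂ = 19.72 mol/min, ξ₁ = 46.34 mol/min.
Outlet amounts (n = n₀ + Σ ν·ξ):
  V: 120.1 − 1(46.34) − 1(19.72) = 54.04
  U: 0 + 1(46.34) = 46.34
  Q: 0 + 1(19.72) = 19.72
  R: 0 + 2(19.72) = 39.44
Total out = 159.5 mol/min; y_R = 39.44 / 159.5 = 0.2472.

0.247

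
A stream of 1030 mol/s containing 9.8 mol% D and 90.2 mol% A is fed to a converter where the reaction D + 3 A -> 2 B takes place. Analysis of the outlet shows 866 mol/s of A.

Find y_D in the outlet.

For A: n = n₀ − 3ξ → 866 = 929.1 − 3ξ, giving ξ = 21.02 mol/s.
Outlet amounts (n = n₀ + ν ξ):
  D: 100.9 − 1(21.02) = 79.92
  A: 929.1 − 3(21.02) = 866
  B: 0 + 2(21.02) = 42.04
Total out = 988 mol/s; y_D = 79.92 / 988 = 0.08089.

0.0809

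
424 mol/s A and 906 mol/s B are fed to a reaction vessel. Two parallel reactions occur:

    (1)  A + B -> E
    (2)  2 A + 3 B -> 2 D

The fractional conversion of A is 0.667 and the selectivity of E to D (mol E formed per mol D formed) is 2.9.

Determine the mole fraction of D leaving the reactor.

0.0717

Conversion of A: A consumed = 0.667 × 424 = 282.8 mol/s = 1ξ₁ + 2ξ₂.
Selectivity: 1ξ₁ / (2ξ₂) = 2.9 → ξ₁ = 5.8 ξ₂.
Substitute: (1·5.8 + 2) ξ₂ = 282.8 → ξ₂ = 36.26 mol/s, ξ₁ = 210.3 mol/s.
Outlet amounts (n = n₀ + Σ ν·ξ):
  A: 424 − 1(210.3) − 2(36.26) = 141.2
  B: 906 − 1(210.3) − 3(36.26) = 586.9
  E: 0 + 1(210.3) = 210.3
  D: 0 + 2(36.26) = 72.51
Total out = 1011 mol/s; y_D = 72.51 / 1011 = 0.07173.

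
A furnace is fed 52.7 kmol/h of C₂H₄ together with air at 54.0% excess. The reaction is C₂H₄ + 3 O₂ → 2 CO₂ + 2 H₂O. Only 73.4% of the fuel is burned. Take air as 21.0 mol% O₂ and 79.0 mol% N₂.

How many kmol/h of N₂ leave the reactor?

Stoichiometric O₂ = 3 × 52.7 = 158.1 kmol/h; O₂ fed = 158.1 × 1.540 = 243.5 kmol/h.
N₂ fed = 243.5 × 79/21 = 915.9 kmol/h.
Fuel reacted = 0.734 × 52.7 → ξ = 38.68 kmol/h.
Outlet (n = n₀ + ν ξ):
  C₂H₄: 52.7 − 1(38.68) = 14.02
  O₂: 243.5 − 3(38.68) = 127.4
  N₂: 915.9 (inert)
  CO₂: 0 + 2(38.68) = 77.36
  H₂O: 0 + 2(38.68) = 77.36

916 kmol/h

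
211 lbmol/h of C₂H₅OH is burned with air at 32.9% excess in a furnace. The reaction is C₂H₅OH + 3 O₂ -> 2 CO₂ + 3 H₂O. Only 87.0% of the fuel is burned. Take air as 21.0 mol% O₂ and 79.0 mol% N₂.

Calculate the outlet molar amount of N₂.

3160 lbmol/h

Stoichiometric O₂ = 3 × 211 = 633 lbmol/h; O₂ fed = 633 × 1.329 = 841.3 lbmol/h.
N₂ fed = 841.3 × 79/21 = 3165 lbmol/h.
Fuel reacted = 0.87 × 211 → ξ = 183.6 lbmol/h.
Outlet (n = n₀ + ν ξ):
  C₂H₅OH: 211 − 1(183.6) = 27.43
  O₂: 841.3 − 3(183.6) = 290.5
  N₂: 3165 (inert)
  CO₂: 0 + 2(183.6) = 367.1
  H₂O: 0 + 3(183.6) = 550.7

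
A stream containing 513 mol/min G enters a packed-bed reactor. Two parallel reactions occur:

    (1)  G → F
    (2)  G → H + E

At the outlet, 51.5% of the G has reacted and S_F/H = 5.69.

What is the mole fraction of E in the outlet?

0.0715

Conversion of G: G consumed = 0.515 × 513 = 264.2 mol/min = 1ξ₁ + 1ξ₂.
Selectivity: 1ξ₁ / (1ξ₂) = 5.69 → ξ₁ = 5.69 ξ₂.
Substitute: (1·5.69 + 1) ξ₂ = 264.2 → ξ₂ = 39.49 mol/min, ξ₁ = 224.7 mol/min.
Outlet amounts (n = n₀ + Σ ν·ξ):
  G: 513 − 1(224.7) − 1(39.49) = 248.8
  F: 0 + 1(224.7) = 224.7
  H: 0 + 1(39.49) = 39.49
  E: 0 + 1(39.49) = 39.49
Total out = 552.5 mol/min; y_E = 39.49 / 552.5 = 0.07148.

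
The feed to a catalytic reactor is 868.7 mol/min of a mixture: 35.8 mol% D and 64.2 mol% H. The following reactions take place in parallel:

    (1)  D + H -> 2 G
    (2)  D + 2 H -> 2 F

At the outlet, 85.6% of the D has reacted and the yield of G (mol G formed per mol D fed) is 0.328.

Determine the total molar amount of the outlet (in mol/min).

Yield of G: 2ξ₁ / 311 = 0.328 → ξ₁ = 51 mol/min.
Conversion of D: 1ξ₁ + 1ξ₂ = 0.856 × 311 = 266.2 → ξ₂ = 215.2 mol/min.
Outlet amounts (n = n₀ + Σ ν·ξ):
  D: 311 − 1(51) − 1(215.2) = 44.78
  H: 557.7 − 1(51) − 2(215.2) = 76.29
  G: 0 + 2(51) = 102
  F: 0 + 2(215.2) = 430.4
Total out = 44.78 + 76.29 + 102 + 430.4 = 653.5 mol/min.

653 mol/min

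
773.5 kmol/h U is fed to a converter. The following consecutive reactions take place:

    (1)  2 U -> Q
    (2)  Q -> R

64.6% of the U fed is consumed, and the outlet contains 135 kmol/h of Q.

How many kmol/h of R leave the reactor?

Conversion of U: U consumed = 2ξ₁ = 0.646 × 773.5 → ξ₁ = 249.8 kmol/h.
Q balance: n_Q = 0 + 1ξ₁ − 1ξ₂ = 135 → ξ₂ = (1·249.8 − 135)/1 = 114.8 kmol/h.
Outlet amounts (n = n₀ + Σ ν·ξ):
  U: 773.5 − 2(249.8) = 273.8
  Q: 0 + 1(249.8) − 1(114.8) = 135
  R: 0 + 1(114.8) = 114.8

115 kmol/h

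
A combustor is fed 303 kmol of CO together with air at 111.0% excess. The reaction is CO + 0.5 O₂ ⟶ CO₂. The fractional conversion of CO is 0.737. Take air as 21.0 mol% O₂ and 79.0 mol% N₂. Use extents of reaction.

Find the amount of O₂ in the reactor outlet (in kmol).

208 kmol

Stoichiometric O₂ = 0.5 × 303 = 151.5 kmol; O₂ fed = 151.5 × 2.110 = 319.7 kmol.
N₂ fed = 319.7 × 79/21 = 1203 kmol.
Fuel reacted = 0.737 × 303 → ξ = 223.3 kmol.
Outlet (n = n₀ + ν ξ):
  CO: 303 − 1(223.3) = 79.69
  O₂: 319.7 − 0.5(223.3) = 208
  N₂: 1203 (inert)
  CO₂: 0 + 1(223.3) = 223.3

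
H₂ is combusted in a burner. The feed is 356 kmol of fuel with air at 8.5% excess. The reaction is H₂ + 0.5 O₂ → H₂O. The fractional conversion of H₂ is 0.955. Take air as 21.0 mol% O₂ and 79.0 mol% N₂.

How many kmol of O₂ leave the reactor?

Stoichiometric O₂ = 0.5 × 356 = 178 kmol; O₂ fed = 178 × 1.085 = 193.1 kmol.
N₂ fed = 193.1 × 79/21 = 726.5 kmol.
Fuel reacted = 0.955 × 356 → ξ = 340 kmol.
Outlet (n = n₀ + ν ξ):
  H₂: 356 − 1(340) = 16.02
  O₂: 193.1 − 0.5(340) = 23.14
  N₂: 726.5 (inert)
  H₂O: 0 + 1(340) = 340

23.1 kmol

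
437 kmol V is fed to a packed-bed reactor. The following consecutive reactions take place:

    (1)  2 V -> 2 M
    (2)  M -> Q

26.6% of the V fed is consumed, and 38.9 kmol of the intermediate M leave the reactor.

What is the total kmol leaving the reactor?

Conversion of V: V consumed = 2ξ₁ = 0.266 × 437 → ξ₁ = 58.12 kmol.
M balance: n_M = 0 + 2ξ₁ − 1ξ₂ = 38.9 → ξ₂ = (2·58.12 − 38.9)/1 = 77.34 kmol.
Outlet amounts (n = n₀ + Σ ν·ξ):
  V: 437 − 2(58.12) = 320.8
  M: 0 + 2(58.12) − 1(77.34) = 38.9
  Q: 0 + 1(77.34) = 77.34
Total out = 320.8 + 38.9 + 77.34 = 437 kmol.

437 kmol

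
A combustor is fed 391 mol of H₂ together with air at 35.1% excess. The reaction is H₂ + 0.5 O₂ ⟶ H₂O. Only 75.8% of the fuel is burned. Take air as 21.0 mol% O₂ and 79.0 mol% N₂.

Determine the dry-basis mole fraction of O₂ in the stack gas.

0.0963

Stoichiometric O₂ = 0.5 × 391 = 195.5 mol; O₂ fed = 195.5 × 1.351 = 264.1 mol.
N₂ fed = 264.1 × 79/21 = 993.6 mol.
Fuel reacted = 0.758 × 391 → ξ = 296.4 mol.
Outlet (n = n₀ + ν ξ):
  H₂: 391 − 1(296.4) = 94.62
  O₂: 264.1 − 0.5(296.4) = 115.9
  N₂: 993.6 (inert)
  H₂O: 0 + 1(296.4) = 296.4
Dry total = 1204 mol; y_O₂ (dry) = 115.9 / 1204 = 0.09628.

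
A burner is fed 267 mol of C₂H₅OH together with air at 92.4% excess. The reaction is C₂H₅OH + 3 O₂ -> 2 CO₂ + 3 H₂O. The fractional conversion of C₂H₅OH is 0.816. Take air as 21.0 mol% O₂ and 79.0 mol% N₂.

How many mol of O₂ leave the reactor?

Stoichiometric O₂ = 3 × 267 = 801 mol; O₂ fed = 801 × 1.924 = 1541 mol.
N₂ fed = 1541 × 79/21 = 5798 mol.
Fuel reacted = 0.816 × 267 → ξ = 217.9 mol.
Outlet (n = n₀ + ν ξ):
  C₂H₅OH: 267 − 1(217.9) = 49.13
  O₂: 1541 − 3(217.9) = 887.5
  N₂: 5798 (inert)
  CO₂: 0 + 2(217.9) = 435.7
  H₂O: 0 + 3(217.9) = 653.6

888 mol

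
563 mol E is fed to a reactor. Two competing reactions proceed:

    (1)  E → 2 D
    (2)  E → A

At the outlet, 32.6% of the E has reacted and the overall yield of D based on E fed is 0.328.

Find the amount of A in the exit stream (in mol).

Yield of D: 2ξ₁ / 563 = 0.328 → ξ₁ = 92.33 mol.
Conversion of E: 1ξ₁ + 1ξ₂ = 0.326 × 563 = 183.5 → ξ₂ = 91.21 mol.
Outlet amounts (n = n₀ + Σ ν·ξ):
  E: 563 − 1(92.33) − 1(91.21) = 379.5
  D: 0 + 2(92.33) = 184.7
  A: 0 + 1(91.21) = 91.21

91.2 mol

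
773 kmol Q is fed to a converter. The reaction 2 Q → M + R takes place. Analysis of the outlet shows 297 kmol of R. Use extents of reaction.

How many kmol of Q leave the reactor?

179 kmol

For R: n = n₀ + 1ξ → 297 = 0 + 1ξ, giving ξ = 297 kmol.
Outlet amounts (n = n₀ + ν ξ):
  Q: 773 − 2(297) = 179
  M: 0 + 1(297) = 297
  R: 0 + 1(297) = 297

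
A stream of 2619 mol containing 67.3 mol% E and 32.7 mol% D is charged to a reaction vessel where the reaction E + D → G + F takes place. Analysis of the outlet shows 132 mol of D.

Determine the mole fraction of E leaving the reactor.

For D: n = n₀ − 1ξ → 132 = 856.4 − 1ξ, giving ξ = 724.4 mol.
Outlet amounts (n = n₀ + ν ξ):
  E: 1763 − 1(724.4) = 1038
  D: 856.4 − 1(724.4) = 132
  G: 0 + 1(724.4) = 724.4
  F: 0 + 1(724.4) = 724.4
Total out = 2619 mol; y_E = 1038 / 2619 = 0.3964.

0.396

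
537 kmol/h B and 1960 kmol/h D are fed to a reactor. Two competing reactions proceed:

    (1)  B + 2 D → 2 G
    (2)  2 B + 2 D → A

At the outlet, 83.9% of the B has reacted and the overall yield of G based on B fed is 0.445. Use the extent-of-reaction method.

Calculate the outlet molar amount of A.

Yield of G: 2ξ₁ / 537 = 0.445 → ξ₁ = 119.5 kmol/h.
Conversion of B: 1ξ₁ + 2ξ₂ = 0.839 × 537 = 450.5 → ξ₂ = 165.5 kmol/h.
Outlet amounts (n = n₀ + Σ ν·ξ):
  B: 537 − 1(119.5) − 2(165.5) = 86.46
  D: 1960 − 2(119.5) − 2(165.5) = 1390
  G: 0 + 2(119.5) = 239
  A: 0 + 1(165.5) = 165.5

166 kmol/h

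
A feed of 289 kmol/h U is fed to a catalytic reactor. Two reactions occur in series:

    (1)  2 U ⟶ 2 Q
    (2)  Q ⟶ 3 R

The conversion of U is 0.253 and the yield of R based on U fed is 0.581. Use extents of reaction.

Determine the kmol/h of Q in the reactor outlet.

17.1 kmol/h

Conversion of U: U consumed = 2ξ₁ = 0.253 × 289 → ξ₁ = 36.56 kmol/h.
Yield of R: 3ξ₂ / 289 = 0.581 → ξ₂ = 55.97 kmol/h.
Outlet amounts (n = n₀ + Σ ν·ξ):
  U: 289 − 2(36.56) = 215.9
  Q: 0 + 2(36.56) − 1(55.97) = 17.15
  R: 0 + 3(55.97) = 167.9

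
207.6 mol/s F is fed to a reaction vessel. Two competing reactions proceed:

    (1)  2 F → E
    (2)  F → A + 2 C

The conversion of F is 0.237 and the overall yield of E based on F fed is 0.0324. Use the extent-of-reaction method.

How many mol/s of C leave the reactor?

Yield of E: 1ξ₁ / 207.6 = 0.0324 → ξ₁ = 6.726 mol/s.
Conversion of F: 2ξ₁ + 1ξ₂ = 0.237 × 207.6 = 49.2 → ξ₂ = 35.75 mol/s.
Outlet amounts (n = n₀ + Σ ν·ξ):
  F: 207.6 − 2(6.726) − 1(35.75) = 158.4
  E: 0 + 1(6.726) = 6.726
  A: 0 + 1(35.75) = 35.75
  C: 0 + 2(35.75) = 71.5

71.5 mol/s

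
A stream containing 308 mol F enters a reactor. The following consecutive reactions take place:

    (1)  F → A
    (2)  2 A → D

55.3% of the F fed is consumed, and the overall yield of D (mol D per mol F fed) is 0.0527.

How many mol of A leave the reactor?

138 mol

Conversion of F: F consumed = 1ξ₁ = 0.553 × 308 → ξ₁ = 170.3 mol.
Yield of D: 1ξ₂ / 308 = 0.0527 → ξ₂ = 16.23 mol.
Outlet amounts (n = n₀ + Σ ν·ξ):
  F: 308 − 1(170.3) = 137.7
  A: 0 + 1(170.3) − 2(16.23) = 137.9
  D: 0 + 1(16.23) = 16.23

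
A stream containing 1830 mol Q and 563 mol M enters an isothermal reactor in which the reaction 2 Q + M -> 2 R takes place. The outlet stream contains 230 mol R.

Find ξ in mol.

ξ = 115 mol

For R: n = n₀ + 2ξ → 230 = 0 + 2ξ, giving ξ = 115 mol.
Outlet amounts (n = n₀ + ν ξ):
  Q: 1830 − 2(115) = 1600
  M: 563 − 1(115) = 448
  R: 0 + 2(115) = 230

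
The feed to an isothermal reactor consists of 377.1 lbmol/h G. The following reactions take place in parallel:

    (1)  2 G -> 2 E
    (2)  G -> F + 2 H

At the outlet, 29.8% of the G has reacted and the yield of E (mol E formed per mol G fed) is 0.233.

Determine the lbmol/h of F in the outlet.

Yield of E: 2ξ₁ / 377.1 = 0.233 → ξ₁ = 43.93 lbmol/h.
Conversion of G: 2ξ₁ + 1ξ₂ = 0.298 × 377.1 = 112.4 → ξ₂ = 24.51 lbmol/h.
Outlet amounts (n = n₀ + Σ ν·ξ):
  G: 377.1 − 2(43.93) − 1(24.51) = 264.7
  E: 0 + 2(43.93) = 87.86
  F: 0 + 1(24.51) = 24.51
  H: 0 + 2(24.51) = 49.02

24.5 lbmol/h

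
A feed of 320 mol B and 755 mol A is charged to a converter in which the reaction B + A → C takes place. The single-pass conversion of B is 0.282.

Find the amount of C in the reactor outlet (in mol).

B reacted = 0.282 × 320 = 90.24 mol; ν_B = −1, so ξ = 90.24/1 = 90.24 mol.
Outlet amounts (n = n₀ + ν ξ):
  B: 320 − 1(90.24) = 229.8
  A: 755 − 1(90.24) = 664.8
  C: 0 + 1(90.24) = 90.24

90.2 mol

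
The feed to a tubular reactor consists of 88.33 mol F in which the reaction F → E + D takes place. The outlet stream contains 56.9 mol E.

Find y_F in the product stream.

0.216

For E: n = n₀ + 1ξ → 56.9 = 0 + 1ξ, giving ξ = 56.9 mol.
Outlet amounts (n = n₀ + ν ξ):
  F: 88.33 − 1(56.9) = 31.43
  E: 0 + 1(56.9) = 56.9
  D: 0 + 1(56.9) = 56.9
Total out = 145.2 mol; y_F = 31.43 / 145.2 = 0.2164.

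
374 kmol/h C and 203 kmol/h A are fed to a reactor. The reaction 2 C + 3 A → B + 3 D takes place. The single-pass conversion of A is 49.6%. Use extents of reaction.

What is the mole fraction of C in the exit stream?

A reacted = 0.496 × 203 = 100.7 kmol/h; ν_A = −3, so ξ = 100.7/3 = 33.56 kmol/h.
Outlet amounts (n = n₀ + ν ξ):
  C: 374 − 2(33.56) = 306.9
  A: 203 − 3(33.56) = 102.3
  B: 0 + 1(33.56) = 33.56
  D: 0 + 3(33.56) = 100.7
Total out = 543.4 kmol/h; y_C = 306.9 / 543.4 = 0.5647.

0.565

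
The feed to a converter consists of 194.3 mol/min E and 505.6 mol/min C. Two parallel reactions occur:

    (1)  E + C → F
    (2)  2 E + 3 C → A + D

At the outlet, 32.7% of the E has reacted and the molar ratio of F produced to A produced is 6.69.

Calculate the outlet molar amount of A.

7.31 mol/min

Conversion of E: E consumed = 0.327 × 194.3 = 63.54 mol/min = 1ξ₁ + 2ξ₂.
Selectivity: 1ξ₁ / (1ξ₂) = 6.69 → ξ₁ = 6.69 ξ₂.
Substitute: (1·6.69 + 2) ξ₂ = 63.54 → ξ₂ = 7.311 mol/min, ξ₁ = 48.91 mol/min.
Outlet amounts (n = n₀ + Σ ν·ξ):
  E: 194.3 − 1(48.91) − 2(7.311) = 130.8
  C: 505.6 − 1(48.91) − 3(7.311) = 434.8
  F: 0 + 1(48.91) = 48.91
  A: 0 + 1(7.311) = 7.311
  D: 0 + 1(7.311) = 7.311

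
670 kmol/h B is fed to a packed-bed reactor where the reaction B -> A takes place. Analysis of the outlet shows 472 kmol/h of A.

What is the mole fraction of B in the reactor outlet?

0.296

For A: n = n₀ + 1ξ → 472 = 0 + 1ξ, giving ξ = 472 kmol/h.
Outlet amounts (n = n₀ + ν ξ):
  B: 670 − 1(472) = 198
  A: 0 + 1(472) = 472
Total out = 670 kmol/h; y_B = 198 / 670 = 0.2955.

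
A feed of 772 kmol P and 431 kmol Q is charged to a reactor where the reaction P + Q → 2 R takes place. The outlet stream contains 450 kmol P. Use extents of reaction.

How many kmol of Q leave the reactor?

109 kmol

For P: n = n₀ − 1ξ → 450 = 772 − 1ξ, giving ξ = 322 kmol.
Outlet amounts (n = n₀ + ν ξ):
  P: 772 − 1(322) = 450
  Q: 431 − 1(322) = 109
  R: 0 + 2(322) = 644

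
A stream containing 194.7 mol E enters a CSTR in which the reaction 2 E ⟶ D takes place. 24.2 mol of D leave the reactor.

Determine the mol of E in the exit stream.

For D: n = n₀ + 1ξ → 24.2 = 0 + 1ξ, giving ξ = 24.2 mol.
Outlet amounts (n = n₀ + ν ξ):
  E: 194.7 − 2(24.2) = 146.3
  D: 0 + 1(24.2) = 24.2

146 mol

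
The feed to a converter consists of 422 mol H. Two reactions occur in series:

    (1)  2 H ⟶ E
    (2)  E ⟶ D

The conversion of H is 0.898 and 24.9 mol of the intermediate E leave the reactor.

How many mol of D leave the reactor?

Conversion of H: H consumed = 2ξ₁ = 0.898 × 422 → ξ₁ = 189.5 mol.
E balance: n_E = 0 + 1ξ₁ − 1ξ₂ = 24.9 → ξ₂ = (1·189.5 − 24.9)/1 = 164.6 mol.
Outlet amounts (n = n₀ + Σ ν·ξ):
  H: 422 − 2(189.5) = 43.04
  E: 0 + 1(189.5) − 1(164.6) = 24.9
  D: 0 + 1(164.6) = 164.6

165 mol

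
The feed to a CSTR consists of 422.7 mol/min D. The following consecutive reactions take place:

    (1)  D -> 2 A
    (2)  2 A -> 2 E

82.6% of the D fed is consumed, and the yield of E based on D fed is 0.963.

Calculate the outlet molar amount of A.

Conversion of D: D consumed = 1ξ₁ = 0.826 × 422.7 → ξ₁ = 349.2 mol/min.
Yield of E: 2ξ₂ / 422.7 = 0.963 → ξ₂ = 203.5 mol/min.
Outlet amounts (n = n₀ + Σ ν·ξ):
  D: 422.7 − 1(349.2) = 73.55
  A: 0 + 2(349.2) − 2(203.5) = 291.2
  E: 0 + 2(203.5) = 407.1

291 mol/min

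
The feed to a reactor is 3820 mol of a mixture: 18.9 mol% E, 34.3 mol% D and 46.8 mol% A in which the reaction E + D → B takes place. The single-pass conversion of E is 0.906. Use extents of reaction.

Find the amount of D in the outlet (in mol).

656 mol

E reacted = 0.906 × 722 = 654.1 mol; ν_E = −1, so ξ = 654.1/1 = 654.1 mol.
Outlet amounts (n = n₀ + ν ξ):
  E: 722 − 1(654.1) = 67.87
  D: 1310 − 1(654.1) = 656.1
  B: 0 + 1(654.1) = 654.1
  A: 1788 (inert)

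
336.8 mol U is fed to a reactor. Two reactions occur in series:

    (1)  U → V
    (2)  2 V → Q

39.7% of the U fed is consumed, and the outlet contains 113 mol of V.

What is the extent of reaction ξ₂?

ξ₂ = 10.4 mol

Conversion of U: U consumed = 1ξ₁ = 0.397 × 336.8 → ξ₁ = 133.7 mol.
V balance: n_V = 0 + 1ξ₁ − 2ξ₂ = 113 → ξ₂ = (1·133.7 − 113)/2 = 10.35 mol.
Outlet amounts (n = n₀ + Σ ν·ξ):
  U: 336.8 − 1(133.7) = 203.1
  V: 0 + 1(133.7) − 2(10.35) = 113
  Q: 0 + 1(10.35) = 10.35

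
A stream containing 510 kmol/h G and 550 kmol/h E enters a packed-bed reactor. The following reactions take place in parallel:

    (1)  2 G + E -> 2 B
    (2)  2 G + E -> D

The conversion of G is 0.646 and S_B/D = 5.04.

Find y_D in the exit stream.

Conversion of G: G consumed = 0.646 × 510 = 329.5 kmol/h = 2ξ₁ + 2ξ₂.
Selectivity: 2ξ₁ / (1ξ₂) = 5.04 → ξ₁ = 2.52 ξ₂.
Substitute: (2·2.52 + 2) ξ₂ = 329.5 → ξ₂ = 46.8 kmol/h, ξ₁ = 117.9 kmol/h.
Outlet amounts (n = n₀ + Σ ν·ξ):
  G: 510 − 2(117.9) − 2(46.8) = 180.5
  E: 550 − 1(117.9) − 1(46.8) = 385.3
  B: 0 + 2(117.9) = 235.9
  D: 0 + 1(46.8) = 46.8
Total out = 848.5 kmol/h; y_D = 46.8 / 848.5 = 0.05516.

0.0552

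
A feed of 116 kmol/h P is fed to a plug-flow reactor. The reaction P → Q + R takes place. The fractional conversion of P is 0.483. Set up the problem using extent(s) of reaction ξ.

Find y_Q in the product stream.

0.326

P reacted = 0.483 × 116 = 56.03 kmol/h; ν_P = −1, so ξ = 56.03/1 = 56.03 kmol/h.
Outlet amounts (n = n₀ + ν ξ):
  P: 116 − 1(56.03) = 59.97
  Q: 0 + 1(56.03) = 56.03
  R: 0 + 1(56.03) = 56.03
Total out = 172 kmol/h; y_Q = 56.03 / 172 = 0.3257.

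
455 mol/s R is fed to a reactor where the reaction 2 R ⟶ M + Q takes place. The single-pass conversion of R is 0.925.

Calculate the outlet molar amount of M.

210 mol/s

R reacted = 0.925 × 455 = 420.9 mol/s; ν_R = −2, so ξ = 420.9/2 = 210.4 mol/s.
Outlet amounts (n = n₀ + ν ξ):
  R: 455 − 2(210.4) = 34.12
  M: 0 + 1(210.4) = 210.4
  Q: 0 + 1(210.4) = 210.4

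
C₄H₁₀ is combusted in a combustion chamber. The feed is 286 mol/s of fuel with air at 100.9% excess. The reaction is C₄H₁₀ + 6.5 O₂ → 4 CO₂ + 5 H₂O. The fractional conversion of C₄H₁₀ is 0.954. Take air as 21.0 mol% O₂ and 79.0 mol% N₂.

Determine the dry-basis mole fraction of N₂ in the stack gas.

Stoichiometric O₂ = 6.5 × 286 = 1859 mol/s; O₂ fed = 1859 × 2.009 = 3735 mol/s.
N₂ fed = 3735 × 79/21 = 14050 mol/s.
Fuel reacted = 0.954 × 286 → ξ = 272.8 mol/s.
Outlet (n = n₀ + ν ξ):
  C₄H₁₀: 286 − 1(272.8) = 13.16
  O₂: 3735 − 6.5(272.8) = 1961
  N₂: 14050 (inert)
  CO₂: 0 + 4(272.8) = 1091
  H₂O: 0 + 5(272.8) = 1364
Dry total = 17120 mol/s; y_N₂ (dry) = 14050 / 17120 = 0.8209.

0.821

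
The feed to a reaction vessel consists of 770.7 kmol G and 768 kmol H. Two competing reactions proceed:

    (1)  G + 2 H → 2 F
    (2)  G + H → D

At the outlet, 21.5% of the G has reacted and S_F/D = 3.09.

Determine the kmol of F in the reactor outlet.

201 kmol

Conversion of G: G consumed = 0.215 × 770.7 = 165.7 kmol = 1ξ₁ + 1ξ₂.
Selectivity: 2ξ₁ / (1ξ₂) = 3.09 → ξ₁ = 1.545 ξ₂.
Substitute: (1·1.545 + 1) ξ₂ = 165.7 → ξ₂ = 65.11 kmol, ξ₁ = 100.6 kmol.
Outlet amounts (n = n₀ + Σ ν·ξ):
  G: 770.7 − 1(100.6) − 1(65.11) = 605
  H: 768 − 2(100.6) − 1(65.11) = 501.7
  F: 0 + 2(100.6) = 201.2
  D: 0 + 1(65.11) = 65.11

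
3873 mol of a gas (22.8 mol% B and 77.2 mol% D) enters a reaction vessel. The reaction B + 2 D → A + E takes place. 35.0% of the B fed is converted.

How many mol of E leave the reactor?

B reacted = 0.35 × 883 = 309.1 mol; ν_B = −1, so ξ = 309.1/1 = 309.1 mol.
Outlet amounts (n = n₀ + ν ξ):
  B: 883 − 1(309.1) = 574
  D: 2990 − 2(309.1) = 2372
  A: 0 + 1(309.1) = 309.1
  E: 0 + 1(309.1) = 309.1

309 mol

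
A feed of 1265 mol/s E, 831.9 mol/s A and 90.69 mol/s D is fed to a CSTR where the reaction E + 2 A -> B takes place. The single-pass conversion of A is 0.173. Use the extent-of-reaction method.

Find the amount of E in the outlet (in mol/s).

1190 mol/s

A reacted = 0.173 × 831.9 = 143.9 mol/s; ν_A = −2, so ξ = 143.9/2 = 71.96 mol/s.
Outlet amounts (n = n₀ + ν ξ):
  E: 1265 − 1(71.96) = 1193
  A: 831.9 − 2(71.96) = 688
  B: 0 + 1(71.96) = 71.96
  D: 90.69 (inert)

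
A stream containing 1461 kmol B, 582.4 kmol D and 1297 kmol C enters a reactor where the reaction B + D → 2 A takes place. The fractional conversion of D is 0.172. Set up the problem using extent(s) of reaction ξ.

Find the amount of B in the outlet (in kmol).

1360 kmol

D reacted = 0.172 × 582.4 = 100.2 kmol; ν_D = −1, so ξ = 100.2/1 = 100.2 kmol.
Outlet amounts (n = n₀ + ν ξ):
  B: 1461 − 1(100.2) = 1361
  D: 582.4 − 1(100.2) = 482.2
  A: 0 + 2(100.2) = 200.3
  C: 1297 (inert)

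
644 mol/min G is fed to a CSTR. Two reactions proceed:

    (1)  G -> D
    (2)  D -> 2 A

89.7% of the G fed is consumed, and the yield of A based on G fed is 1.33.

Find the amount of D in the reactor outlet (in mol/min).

149 mol/min

Conversion of G: G consumed = 1ξ₁ = 0.897 × 644 → ξ₁ = 577.7 mol/min.
Yield of A: 2ξ₂ / 644 = 1.33 → ξ₂ = 428.3 mol/min.
Outlet amounts (n = n₀ + Σ ν·ξ):
  G: 644 − 1(577.7) = 66.33
  D: 0 + 1(577.7) − 1(428.3) = 149.4
  A: 0 + 2(428.3) = 856.5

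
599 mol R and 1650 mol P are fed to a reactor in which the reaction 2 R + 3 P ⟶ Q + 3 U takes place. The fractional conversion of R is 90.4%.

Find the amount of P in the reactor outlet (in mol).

838 mol

R reacted = 0.904 × 599 = 541.5 mol; ν_R = −2, so ξ = 541.5/2 = 270.7 mol.
Outlet amounts (n = n₀ + ν ξ):
  R: 599 − 2(270.7) = 57.5
  P: 1650 − 3(270.7) = 837.8
  Q: 0 + 1(270.7) = 270.7
  U: 0 + 3(270.7) = 812.2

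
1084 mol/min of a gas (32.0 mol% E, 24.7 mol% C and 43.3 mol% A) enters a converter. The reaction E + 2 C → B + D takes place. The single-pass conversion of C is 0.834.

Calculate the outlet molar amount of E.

235 mol/min

C reacted = 0.834 × 267.7 = 223.3 mol/min; ν_C = −2, so ξ = 223.3/2 = 111.7 mol/min.
Outlet amounts (n = n₀ + ν ξ):
  E: 346.9 − 1(111.7) = 235.2
  C: 267.7 − 2(111.7) = 44.45
  B: 0 + 1(111.7) = 111.7
  D: 0 + 1(111.7) = 111.7
  A: 469.4 (inert)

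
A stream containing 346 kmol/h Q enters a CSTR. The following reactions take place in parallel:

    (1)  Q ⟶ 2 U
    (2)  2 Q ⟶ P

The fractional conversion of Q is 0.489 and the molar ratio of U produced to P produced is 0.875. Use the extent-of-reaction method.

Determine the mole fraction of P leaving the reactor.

Conversion of Q: Q consumed = 0.489 × 346 = 169.2 kmol/h = 1ξ₁ + 2ξ₂.
Selectivity: 2ξ₁ / (1ξ₂) = 0.875 → ξ₁ = 0.4375 ξ₂.
Substitute: (1·0.4375 + 2) ξ₂ = 169.2 → ξ₂ = 69.41 kmol/h, ξ₁ = 30.37 kmol/h.
Outlet amounts (n = n₀ + Σ ν·ξ):
  Q: 346 − 1(30.37) − 2(69.41) = 176.8
  U: 0 + 2(30.37) = 60.74
  P: 0 + 1(69.41) = 69.41
Total out = 307 kmol/h; y_P = 69.41 / 307 = 0.2261.

0.226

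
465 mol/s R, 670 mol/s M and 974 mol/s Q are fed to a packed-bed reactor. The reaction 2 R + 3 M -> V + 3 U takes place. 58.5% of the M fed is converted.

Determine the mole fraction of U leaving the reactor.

0.198

M reacted = 0.585 × 670 = 391.9 mol/s; ν_M = −3, so ξ = 391.9/3 = 130.7 mol/s.
Outlet amounts (n = n₀ + ν ξ):
  R: 465 − 2(130.7) = 203.7
  M: 670 − 3(130.7) = 278
  V: 0 + 1(130.7) = 130.7
  U: 0 + 3(130.7) = 392
  Q: 974 (inert)
Total out = 1978 mol/s; y_U = 392 / 1978 = 0.1981.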